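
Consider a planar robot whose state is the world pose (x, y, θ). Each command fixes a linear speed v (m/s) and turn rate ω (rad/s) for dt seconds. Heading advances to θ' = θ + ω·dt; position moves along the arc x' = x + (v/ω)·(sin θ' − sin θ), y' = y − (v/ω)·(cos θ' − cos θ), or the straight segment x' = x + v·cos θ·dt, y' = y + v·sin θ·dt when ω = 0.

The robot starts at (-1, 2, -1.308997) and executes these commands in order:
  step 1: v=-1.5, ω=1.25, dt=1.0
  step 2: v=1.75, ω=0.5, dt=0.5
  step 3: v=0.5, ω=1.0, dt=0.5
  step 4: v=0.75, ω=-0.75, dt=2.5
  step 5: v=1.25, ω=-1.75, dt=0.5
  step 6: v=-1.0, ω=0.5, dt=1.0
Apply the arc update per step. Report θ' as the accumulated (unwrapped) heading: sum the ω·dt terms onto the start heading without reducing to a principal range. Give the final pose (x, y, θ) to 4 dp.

step 1: θ'=-0.0590 (R=-1.2000) → pose (-2.0884, 2.8873, -0.0590)
step 2: θ'=0.1910 (R=3.5000) → pose (-1.2175, 2.9449, 0.1910)
step 3: θ'=0.6910 (R=0.5000) → pose (-0.9938, 3.0505, 0.6910)
step 4: θ'=-1.1840 (R=-1.0000) → pose (0.5696, 2.6571, -1.1840)
step 5: θ'=-2.0590 (R=-0.7143) → pose (0.5390, 2.0526, -2.0590)
step 6: θ'=-1.5590 (R=-2.0000) → pose (0.7725, 3.0143, -1.5590)

(0.7725, 3.0143, -1.5590)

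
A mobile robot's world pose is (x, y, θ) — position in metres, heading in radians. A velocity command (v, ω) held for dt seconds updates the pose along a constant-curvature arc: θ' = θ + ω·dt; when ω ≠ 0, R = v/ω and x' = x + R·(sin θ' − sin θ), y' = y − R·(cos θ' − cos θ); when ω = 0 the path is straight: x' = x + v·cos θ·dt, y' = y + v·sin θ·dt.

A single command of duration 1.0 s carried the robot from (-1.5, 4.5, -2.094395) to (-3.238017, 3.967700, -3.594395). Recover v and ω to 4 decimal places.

Δθ = -3.594395 − -2.094395 = -1.500000
ω = Δθ/dt = -1.500000/1.0 = -1.5000
R = Δx/(sin θ' − sin θ) = -1.3333
v = R·ω = -1.3333·-1.5000 = 2.0000

v = 2.0000, ω = -1.5000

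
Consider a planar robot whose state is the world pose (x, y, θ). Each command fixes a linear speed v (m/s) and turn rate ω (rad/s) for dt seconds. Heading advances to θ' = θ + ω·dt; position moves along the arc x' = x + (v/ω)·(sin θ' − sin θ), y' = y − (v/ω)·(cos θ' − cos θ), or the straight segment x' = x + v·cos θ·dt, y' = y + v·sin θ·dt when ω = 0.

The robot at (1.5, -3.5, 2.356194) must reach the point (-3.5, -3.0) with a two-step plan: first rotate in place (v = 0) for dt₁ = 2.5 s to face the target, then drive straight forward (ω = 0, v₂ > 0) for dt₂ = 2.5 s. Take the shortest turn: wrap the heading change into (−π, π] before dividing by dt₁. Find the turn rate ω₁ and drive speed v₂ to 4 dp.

heading to target = atan2(-3−-3.5, -3.5−1.5) = 3.0419
Δθ = wrap(3.0419 − 2.3562) = 0.6857; ω₁ = Δθ/dt₁ = 0.2743
distance = √((-3.5−1.5)² + (-3−-3.5)²) = 5.0249; v₂ = distance/dt₂ = 2.0100

ω₁ = 0.2743, v₂ = 2.0100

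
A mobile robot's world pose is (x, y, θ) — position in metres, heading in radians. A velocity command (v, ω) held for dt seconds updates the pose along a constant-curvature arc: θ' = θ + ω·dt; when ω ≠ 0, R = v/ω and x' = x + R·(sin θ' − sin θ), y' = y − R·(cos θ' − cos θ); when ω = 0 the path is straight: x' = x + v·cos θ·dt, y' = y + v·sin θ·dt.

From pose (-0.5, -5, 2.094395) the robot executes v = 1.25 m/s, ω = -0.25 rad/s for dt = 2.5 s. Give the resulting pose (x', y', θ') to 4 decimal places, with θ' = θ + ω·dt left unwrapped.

(-1.1442, -1.9939, 1.4694)

θ' = 2.0944 + -0.25·2.5 = 1.4694
R = v/ω = 1.25/-0.25 = -5.0000
x' = -0.5 + -5.0000·(sin 1.4694 − sin 2.0944) = -1.1442
y' = -5 − -5.0000·(cos 1.4694 − cos 2.0944) = -1.9939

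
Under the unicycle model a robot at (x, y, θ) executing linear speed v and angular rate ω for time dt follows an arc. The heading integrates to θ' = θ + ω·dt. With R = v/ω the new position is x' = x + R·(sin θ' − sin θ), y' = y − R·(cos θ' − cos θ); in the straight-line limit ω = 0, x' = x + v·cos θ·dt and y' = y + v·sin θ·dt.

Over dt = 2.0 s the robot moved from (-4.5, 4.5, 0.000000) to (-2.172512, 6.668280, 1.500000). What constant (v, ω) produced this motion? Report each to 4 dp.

Δθ = 1.500000 − 0.000000 = 1.500000
ω = Δθ/dt = 1.500000/2.0 = 0.7500
R = Δx/(sin θ' − sin θ) = 2.3333
v = R·ω = 2.3333·0.7500 = 1.7500

v = 1.7500, ω = 0.7500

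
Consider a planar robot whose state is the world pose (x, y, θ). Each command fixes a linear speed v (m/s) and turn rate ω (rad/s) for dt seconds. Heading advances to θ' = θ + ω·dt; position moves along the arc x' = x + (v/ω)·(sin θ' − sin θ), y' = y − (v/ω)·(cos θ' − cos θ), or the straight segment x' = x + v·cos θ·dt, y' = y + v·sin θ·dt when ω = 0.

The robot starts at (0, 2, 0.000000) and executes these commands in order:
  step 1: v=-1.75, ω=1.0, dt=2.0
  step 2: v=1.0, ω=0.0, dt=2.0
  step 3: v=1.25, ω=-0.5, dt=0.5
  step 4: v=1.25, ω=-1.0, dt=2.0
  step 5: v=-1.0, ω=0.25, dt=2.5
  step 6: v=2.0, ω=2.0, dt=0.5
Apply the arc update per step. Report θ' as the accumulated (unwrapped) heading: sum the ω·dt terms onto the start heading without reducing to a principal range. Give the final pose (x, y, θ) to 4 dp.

(-2.9111, 3.9514, 1.3750)

step 1: θ'=2.0000 (R=-1.7500) → pose (-1.5913, -0.4783, 2.0000)
step 2: θ'=2.0000 (straight) → pose (-2.4236, 1.3403, 2.0000)
step 3: θ'=1.7500 (R=-2.5000) → pose (-2.6103, 1.9351, 1.7500)
step 4: θ'=-0.2500 (R=-1.2500) → pose (-1.0710, 3.3690, -0.2500)
step 5: θ'=0.3750 (R=-4.0000) → pose (-3.5258, 3.2154, 0.3750)
step 6: θ'=1.3750 (R=1.0000) → pose (-2.9111, 3.9514, 1.3750)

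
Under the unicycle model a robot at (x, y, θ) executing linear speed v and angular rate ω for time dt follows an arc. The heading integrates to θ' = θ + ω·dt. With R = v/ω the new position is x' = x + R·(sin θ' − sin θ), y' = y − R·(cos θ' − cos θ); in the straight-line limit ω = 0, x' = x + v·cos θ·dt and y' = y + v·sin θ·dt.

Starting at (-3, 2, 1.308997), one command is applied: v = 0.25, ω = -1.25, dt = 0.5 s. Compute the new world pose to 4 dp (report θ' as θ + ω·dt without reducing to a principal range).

(-2.9332, 2.1032, 0.6840)

θ' = 1.3090 + -1.25·0.5 = 0.6840
R = v/ω = 0.25/-1.25 = -0.2000
x' = -3 + -0.2000·(sin 0.6840 − sin 1.3090) = -2.9332
y' = 2 − -0.2000·(cos 0.6840 − cos 1.3090) = 2.1032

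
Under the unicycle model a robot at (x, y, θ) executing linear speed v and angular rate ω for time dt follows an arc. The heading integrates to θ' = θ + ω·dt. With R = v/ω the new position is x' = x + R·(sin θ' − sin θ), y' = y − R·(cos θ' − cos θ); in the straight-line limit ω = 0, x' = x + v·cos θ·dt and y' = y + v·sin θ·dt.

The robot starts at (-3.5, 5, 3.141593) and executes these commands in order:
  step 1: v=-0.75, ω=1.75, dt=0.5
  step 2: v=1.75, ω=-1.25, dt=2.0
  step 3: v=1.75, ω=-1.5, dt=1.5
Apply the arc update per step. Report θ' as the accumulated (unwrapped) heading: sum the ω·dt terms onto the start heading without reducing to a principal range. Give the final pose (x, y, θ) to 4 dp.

(-3.6976, 6.9306, -0.7334)

step 1: θ'=4.0166 (R=-0.4286) → pose (-3.1711, 5.1539, 4.0166)
step 2: θ'=1.5166 (R=-1.4000) → pose (-5.6436, 6.1271, 1.5166)
step 3: θ'=-0.7334 (R=-1.1667) → pose (-3.6976, 6.9306, -0.7334)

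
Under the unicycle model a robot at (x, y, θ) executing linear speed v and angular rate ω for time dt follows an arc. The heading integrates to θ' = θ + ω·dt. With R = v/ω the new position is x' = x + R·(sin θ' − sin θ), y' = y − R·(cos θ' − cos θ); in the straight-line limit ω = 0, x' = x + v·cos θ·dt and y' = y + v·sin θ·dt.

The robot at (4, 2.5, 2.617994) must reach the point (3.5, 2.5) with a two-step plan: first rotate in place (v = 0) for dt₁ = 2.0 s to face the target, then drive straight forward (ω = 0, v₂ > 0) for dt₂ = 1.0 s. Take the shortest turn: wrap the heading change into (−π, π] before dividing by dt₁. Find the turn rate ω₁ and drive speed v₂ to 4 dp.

ω₁ = 0.2618, v₂ = 0.5000

heading to target = atan2(2.5−2.5, 3.5−4) = 3.1416
Δθ = wrap(3.1416 − 2.6180) = 0.5236; ω₁ = Δθ/dt₁ = 0.2618
distance = √((3.5−4)² + (2.5−2.5)²) = 0.5000; v₂ = distance/dt₂ = 0.5000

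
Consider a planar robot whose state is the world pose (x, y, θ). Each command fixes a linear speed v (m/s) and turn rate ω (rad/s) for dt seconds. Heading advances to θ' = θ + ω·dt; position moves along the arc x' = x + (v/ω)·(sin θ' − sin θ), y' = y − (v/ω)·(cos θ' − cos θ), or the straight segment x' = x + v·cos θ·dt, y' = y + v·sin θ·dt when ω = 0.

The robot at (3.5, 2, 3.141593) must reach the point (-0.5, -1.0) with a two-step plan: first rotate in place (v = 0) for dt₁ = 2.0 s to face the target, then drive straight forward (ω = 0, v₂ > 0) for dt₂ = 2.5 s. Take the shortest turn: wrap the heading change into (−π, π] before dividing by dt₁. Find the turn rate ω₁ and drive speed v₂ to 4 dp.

heading to target = atan2(-1−2, -0.5−3.5) = -2.4981
Δθ = wrap(-2.4981 − 3.1416) = 0.6435; ω₁ = Δθ/dt₁ = 0.3218
distance = √((-0.5−3.5)² + (-1−2)²) = 5.0000; v₂ = distance/dt₂ = 2.0000

ω₁ = 0.3218, v₂ = 2.0000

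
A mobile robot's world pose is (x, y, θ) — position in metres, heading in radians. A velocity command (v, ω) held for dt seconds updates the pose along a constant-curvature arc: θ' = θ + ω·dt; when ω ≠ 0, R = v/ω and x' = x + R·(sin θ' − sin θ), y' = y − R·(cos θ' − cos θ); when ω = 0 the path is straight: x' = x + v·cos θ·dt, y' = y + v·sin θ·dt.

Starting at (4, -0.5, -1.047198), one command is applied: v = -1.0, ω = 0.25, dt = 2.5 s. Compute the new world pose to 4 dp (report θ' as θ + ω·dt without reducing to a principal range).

(2.1750, 1.1488, -0.4222)

θ' = -1.0472 + 0.25·2.5 = -0.4222
R = v/ω = -1.0/0.25 = -4.0000
x' = 4 + -4.0000·(sin -0.4222 − sin -1.0472) = 2.1750
y' = -0.5 − -4.0000·(cos -0.4222 − cos -1.0472) = 1.1488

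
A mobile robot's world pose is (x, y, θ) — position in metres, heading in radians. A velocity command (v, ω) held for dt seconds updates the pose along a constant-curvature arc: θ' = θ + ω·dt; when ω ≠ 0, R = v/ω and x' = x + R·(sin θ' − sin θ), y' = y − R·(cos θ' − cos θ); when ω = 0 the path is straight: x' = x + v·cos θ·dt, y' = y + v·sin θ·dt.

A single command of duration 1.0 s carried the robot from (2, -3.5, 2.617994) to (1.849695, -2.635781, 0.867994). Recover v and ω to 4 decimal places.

v = 1.0000, ω = -1.7500

Δθ = 0.867994 − 2.617994 = -1.750000
ω = Δθ/dt = -1.750000/1.0 = -1.7500
R = −Δy/(cos θ' − cos θ) = -0.5714
v = R·ω = -0.5714·-1.7500 = 1.0000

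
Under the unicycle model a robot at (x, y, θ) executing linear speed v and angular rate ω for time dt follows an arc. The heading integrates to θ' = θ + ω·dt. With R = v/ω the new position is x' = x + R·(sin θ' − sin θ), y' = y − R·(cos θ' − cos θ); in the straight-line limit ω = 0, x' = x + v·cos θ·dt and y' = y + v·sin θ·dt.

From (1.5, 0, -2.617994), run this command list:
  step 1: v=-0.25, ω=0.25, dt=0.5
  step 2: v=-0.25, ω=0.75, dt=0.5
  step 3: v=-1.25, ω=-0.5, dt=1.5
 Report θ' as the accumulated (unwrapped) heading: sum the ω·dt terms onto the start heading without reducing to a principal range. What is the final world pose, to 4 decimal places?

step 1: θ'=-2.4930 (R=-1.0000) → pose (1.6041, 0.0691, -2.4930)
step 2: θ'=-2.1180 (R=-0.3333) → pose (1.6874, 0.1613, -2.1180)
step 3: θ'=-2.8680 (R=2.5000) → pose (3.1468, 1.2676, -2.8680)

(3.1468, 1.2676, -2.8680)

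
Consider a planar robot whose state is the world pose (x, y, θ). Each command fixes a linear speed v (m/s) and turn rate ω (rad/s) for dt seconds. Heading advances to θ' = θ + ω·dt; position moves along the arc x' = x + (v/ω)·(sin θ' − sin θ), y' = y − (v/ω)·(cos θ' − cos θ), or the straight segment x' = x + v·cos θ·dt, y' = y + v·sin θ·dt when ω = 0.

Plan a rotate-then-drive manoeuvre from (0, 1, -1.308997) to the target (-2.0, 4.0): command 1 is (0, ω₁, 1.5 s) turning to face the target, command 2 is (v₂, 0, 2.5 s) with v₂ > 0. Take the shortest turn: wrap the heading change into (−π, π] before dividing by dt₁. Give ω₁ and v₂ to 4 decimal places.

heading to target = atan2(4−1, -2−0) = 2.1588
Δθ = wrap(2.1588 − -1.3090) = -2.8154; ω₁ = Δθ/dt₁ = -1.8769
distance = √((-2−0)² + (4−1)²) = 3.6056; v₂ = distance/dt₂ = 1.4422

ω₁ = -1.8769, v₂ = 1.4422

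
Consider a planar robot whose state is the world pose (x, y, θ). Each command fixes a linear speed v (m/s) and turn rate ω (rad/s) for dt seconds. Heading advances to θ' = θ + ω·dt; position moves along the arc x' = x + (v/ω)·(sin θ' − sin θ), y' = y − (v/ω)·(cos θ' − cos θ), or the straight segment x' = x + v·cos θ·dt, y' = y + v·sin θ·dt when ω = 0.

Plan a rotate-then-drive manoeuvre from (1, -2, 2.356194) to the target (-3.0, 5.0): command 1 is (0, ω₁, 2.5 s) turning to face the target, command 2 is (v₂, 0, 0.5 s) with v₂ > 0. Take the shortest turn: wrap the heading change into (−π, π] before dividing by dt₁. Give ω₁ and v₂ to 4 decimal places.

heading to target = atan2(5−-2, -3−1) = 2.0899
Δθ = wrap(2.0899 − 2.3562) = -0.2663; ω₁ = Δθ/dt₁ = -0.1065
distance = √((-3−1)² + (5−-2)²) = 8.0623; v₂ = distance/dt₂ = 16.1245

ω₁ = -0.1065, v₂ = 16.1245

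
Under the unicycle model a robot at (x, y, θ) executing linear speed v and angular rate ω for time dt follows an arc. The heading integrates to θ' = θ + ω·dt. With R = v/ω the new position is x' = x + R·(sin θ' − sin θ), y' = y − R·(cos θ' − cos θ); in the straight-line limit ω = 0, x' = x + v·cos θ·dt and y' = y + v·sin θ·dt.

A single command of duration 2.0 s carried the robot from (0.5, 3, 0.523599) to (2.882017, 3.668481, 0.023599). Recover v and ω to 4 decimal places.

Δθ = 0.023599 − 0.523599 = -0.500000
ω = Δθ/dt = -0.500000/2.0 = -0.2500
R = Δx/(sin θ' − sin θ) = -5.0000
v = R·ω = -5.0000·-0.2500 = 1.2500

v = 1.2500, ω = -0.2500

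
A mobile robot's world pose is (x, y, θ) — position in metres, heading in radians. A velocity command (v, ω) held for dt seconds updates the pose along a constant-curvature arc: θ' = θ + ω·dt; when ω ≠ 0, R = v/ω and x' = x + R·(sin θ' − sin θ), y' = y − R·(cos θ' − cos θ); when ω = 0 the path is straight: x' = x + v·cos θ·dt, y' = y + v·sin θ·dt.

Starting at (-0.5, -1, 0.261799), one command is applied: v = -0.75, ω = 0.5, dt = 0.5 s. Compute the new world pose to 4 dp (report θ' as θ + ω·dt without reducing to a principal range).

θ' = 0.2618 + 0.5·0.5 = 0.5118
R = v/ω = -0.75/0.5 = -1.5000
x' = -0.5 + -1.5000·(sin 0.5118 − sin 0.2618) = -0.8464
y' = -1 − -1.5000·(cos 0.5118 − cos 0.2618) = -1.1411

(-0.8464, -1.1411, 0.5118)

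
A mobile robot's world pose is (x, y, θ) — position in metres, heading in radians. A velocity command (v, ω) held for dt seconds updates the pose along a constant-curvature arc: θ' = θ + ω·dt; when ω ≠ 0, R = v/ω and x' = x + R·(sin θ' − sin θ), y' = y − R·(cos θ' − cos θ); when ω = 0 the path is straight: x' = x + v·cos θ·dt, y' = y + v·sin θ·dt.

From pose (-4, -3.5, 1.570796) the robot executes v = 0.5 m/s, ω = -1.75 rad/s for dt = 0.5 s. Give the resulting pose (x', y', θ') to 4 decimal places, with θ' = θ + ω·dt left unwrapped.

(-3.8974, -3.2807, 0.6958)

θ' = 1.5708 + -1.75·0.5 = 0.6958
R = v/ω = 0.5/-1.75 = -0.2857
x' = -4 + -0.2857·(sin 0.6958 − sin 1.5708) = -3.8974
y' = -3.5 − -0.2857·(cos 0.6958 − cos 1.5708) = -3.2807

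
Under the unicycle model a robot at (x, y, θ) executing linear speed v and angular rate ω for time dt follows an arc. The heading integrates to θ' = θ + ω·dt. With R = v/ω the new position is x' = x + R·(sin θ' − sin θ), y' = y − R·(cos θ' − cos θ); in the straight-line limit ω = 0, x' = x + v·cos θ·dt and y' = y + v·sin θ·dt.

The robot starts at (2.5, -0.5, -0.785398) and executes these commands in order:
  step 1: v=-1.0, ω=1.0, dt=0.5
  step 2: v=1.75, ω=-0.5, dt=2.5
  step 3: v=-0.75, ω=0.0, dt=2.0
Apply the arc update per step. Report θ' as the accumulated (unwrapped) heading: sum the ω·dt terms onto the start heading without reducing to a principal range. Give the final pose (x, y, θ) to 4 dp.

(4.5338, -1.9831, -1.5354)

step 1: θ'=-0.2854 (R=-1.0000) → pose (2.0744, -0.2476, -0.2854)
step 2: θ'=-1.5354 (R=-3.5000) → pose (4.5869, -3.4821, -1.5354)
step 3: θ'=-1.5354 (straight) → pose (4.5338, -1.9831, -1.5354)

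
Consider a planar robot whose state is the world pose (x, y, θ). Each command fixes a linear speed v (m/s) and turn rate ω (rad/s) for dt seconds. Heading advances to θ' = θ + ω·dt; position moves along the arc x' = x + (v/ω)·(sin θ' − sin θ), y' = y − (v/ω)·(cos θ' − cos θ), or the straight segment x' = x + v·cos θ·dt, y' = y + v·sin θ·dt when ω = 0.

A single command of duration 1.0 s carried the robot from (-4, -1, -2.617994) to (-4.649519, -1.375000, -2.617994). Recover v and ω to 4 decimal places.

v = 0.7500, ω = 0.0000

Δθ = -2.617994 − -2.617994 = 0.000000
ω = Δθ/dt = 0.000000/1.0 = 0.0000
ω = 0 → v = (Δx·cos θ + Δy·sin θ)/dt = 0.7500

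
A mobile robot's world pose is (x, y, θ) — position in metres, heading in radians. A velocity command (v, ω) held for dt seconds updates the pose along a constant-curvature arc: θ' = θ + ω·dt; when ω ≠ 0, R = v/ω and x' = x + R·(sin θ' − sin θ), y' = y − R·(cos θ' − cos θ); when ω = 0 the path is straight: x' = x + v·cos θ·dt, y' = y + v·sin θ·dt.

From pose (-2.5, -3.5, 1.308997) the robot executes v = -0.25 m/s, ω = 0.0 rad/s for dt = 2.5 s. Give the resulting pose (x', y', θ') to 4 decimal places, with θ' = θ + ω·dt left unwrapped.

(-2.6618, -4.1037, 1.3090)

θ' = 1.3090 + 0.0·2.5 = 1.3090
ω = 0 → straight: x' = -2.5 + -0.25·cos(1.3090)·2.5 = -2.6618
y' = -3.5 + -0.25·sin(1.3090)·2.5 = -4.1037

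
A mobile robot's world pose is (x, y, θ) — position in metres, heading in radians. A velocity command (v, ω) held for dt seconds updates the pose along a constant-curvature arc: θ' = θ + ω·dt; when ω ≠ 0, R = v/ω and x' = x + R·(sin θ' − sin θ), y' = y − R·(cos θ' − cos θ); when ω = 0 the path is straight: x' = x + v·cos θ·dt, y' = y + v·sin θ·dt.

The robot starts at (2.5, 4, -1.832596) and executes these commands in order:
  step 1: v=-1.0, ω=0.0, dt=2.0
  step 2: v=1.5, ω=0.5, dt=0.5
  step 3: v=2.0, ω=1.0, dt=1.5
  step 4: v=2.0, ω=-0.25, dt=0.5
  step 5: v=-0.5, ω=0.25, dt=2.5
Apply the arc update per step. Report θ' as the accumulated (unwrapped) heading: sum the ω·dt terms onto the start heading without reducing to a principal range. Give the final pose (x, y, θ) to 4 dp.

(4.5163, 2.9007, 0.4174)

step 1: θ'=-1.8326 (straight) → pose (3.0176, 5.9319, -1.8326)
step 2: θ'=-1.5826 (R=3.0000) → pose (2.9156, 5.1908, -1.5826)
step 3: θ'=-0.0826 (R=2.0000) → pose (4.7505, 3.1740, -0.0826)
step 4: θ'=-0.2076 (R=-8.0000) → pose (5.7393, 3.0295, -0.2076)
step 5: θ'=0.4174 (R=-2.0000) → pose (4.5163, 2.9007, 0.4174)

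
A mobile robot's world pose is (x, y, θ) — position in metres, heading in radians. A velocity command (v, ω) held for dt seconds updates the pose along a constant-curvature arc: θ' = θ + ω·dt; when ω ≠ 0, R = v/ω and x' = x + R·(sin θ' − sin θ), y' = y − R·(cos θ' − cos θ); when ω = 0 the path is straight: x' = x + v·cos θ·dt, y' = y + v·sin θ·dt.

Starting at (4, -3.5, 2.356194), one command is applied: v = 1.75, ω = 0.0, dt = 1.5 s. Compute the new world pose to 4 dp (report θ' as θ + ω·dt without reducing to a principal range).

(2.1438, -1.6438, 2.3562)

θ' = 2.3562 + 0.0·1.5 = 2.3562
ω = 0 → straight: x' = 4 + 1.75·cos(2.3562)·1.5 = 2.1438
y' = -3.5 + 1.75·sin(2.3562)·1.5 = -1.6438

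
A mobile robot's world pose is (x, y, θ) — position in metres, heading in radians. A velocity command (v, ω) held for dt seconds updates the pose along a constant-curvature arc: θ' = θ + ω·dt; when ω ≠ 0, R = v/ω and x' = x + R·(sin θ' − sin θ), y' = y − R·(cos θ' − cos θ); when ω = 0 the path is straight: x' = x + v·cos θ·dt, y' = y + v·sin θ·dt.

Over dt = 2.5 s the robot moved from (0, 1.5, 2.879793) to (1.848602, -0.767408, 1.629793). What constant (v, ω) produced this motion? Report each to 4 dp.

Δθ = 1.629793 − 2.879793 = -1.250000
ω = Δθ/dt = -1.250000/2.5 = -0.5000
R = −Δy/(cos θ' − cos θ) = 2.5000
v = R·ω = 2.5000·-0.5000 = -1.2500

v = -1.2500, ω = -0.5000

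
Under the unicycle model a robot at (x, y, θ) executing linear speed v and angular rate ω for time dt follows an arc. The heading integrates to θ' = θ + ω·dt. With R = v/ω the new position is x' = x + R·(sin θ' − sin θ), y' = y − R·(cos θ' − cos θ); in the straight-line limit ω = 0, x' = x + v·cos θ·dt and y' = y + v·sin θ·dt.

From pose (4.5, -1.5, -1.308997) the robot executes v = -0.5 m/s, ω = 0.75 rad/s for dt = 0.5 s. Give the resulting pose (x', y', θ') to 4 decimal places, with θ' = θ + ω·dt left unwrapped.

(4.3921, -1.2761, -0.9340)

θ' = -1.3090 + 0.75·0.5 = -0.9340
R = v/ω = -0.5/0.75 = -0.6667
x' = 4.5 + -0.6667·(sin -0.9340 − sin -1.3090) = 4.3921
y' = -1.5 − -0.6667·(cos -0.9340 − cos -1.3090) = -1.2761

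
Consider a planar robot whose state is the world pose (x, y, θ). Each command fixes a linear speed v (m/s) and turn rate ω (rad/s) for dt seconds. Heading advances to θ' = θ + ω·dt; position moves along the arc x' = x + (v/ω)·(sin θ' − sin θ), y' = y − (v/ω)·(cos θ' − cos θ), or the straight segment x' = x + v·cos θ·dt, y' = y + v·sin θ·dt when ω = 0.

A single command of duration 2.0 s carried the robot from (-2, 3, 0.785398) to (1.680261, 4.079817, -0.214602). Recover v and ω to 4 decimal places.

v = 2.0000, ω = -0.5000

Δθ = -0.214602 − 0.785398 = -1.000000
ω = Δθ/dt = -1.000000/2.0 = -0.5000
R = Δx/(sin θ' − sin θ) = -4.0000
v = R·ω = -4.0000·-0.5000 = 2.0000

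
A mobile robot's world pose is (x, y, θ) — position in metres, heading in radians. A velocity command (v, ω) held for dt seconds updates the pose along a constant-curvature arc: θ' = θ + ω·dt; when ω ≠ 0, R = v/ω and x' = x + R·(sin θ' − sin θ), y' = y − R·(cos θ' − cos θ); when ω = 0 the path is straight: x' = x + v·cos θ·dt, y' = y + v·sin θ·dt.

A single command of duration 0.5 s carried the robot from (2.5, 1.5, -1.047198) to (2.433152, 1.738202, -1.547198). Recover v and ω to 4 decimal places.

Δθ = -1.547198 − -1.047198 = -0.500000
ω = Δθ/dt = -0.500000/0.5 = -1.0000
R = −Δy/(cos θ' − cos θ) = 0.5000
v = R·ω = 0.5000·-1.0000 = -0.5000

v = -0.5000, ω = -1.0000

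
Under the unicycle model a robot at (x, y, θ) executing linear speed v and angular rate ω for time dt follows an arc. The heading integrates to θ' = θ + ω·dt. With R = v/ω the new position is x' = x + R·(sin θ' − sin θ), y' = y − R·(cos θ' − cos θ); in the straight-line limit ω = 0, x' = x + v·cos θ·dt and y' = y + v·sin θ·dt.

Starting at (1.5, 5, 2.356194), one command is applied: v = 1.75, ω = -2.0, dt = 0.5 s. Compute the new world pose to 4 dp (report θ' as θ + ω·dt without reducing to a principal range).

(1.2638, 5.8051, 1.3562)

θ' = 2.3562 + -2.0·0.5 = 1.3562
R = v/ω = 1.75/-2.0 = -0.8750
x' = 1.5 + -0.8750·(sin 1.3562 − sin 2.3562) = 1.2638
y' = 5 − -0.8750·(cos 1.3562 − cos 2.3562) = 5.8051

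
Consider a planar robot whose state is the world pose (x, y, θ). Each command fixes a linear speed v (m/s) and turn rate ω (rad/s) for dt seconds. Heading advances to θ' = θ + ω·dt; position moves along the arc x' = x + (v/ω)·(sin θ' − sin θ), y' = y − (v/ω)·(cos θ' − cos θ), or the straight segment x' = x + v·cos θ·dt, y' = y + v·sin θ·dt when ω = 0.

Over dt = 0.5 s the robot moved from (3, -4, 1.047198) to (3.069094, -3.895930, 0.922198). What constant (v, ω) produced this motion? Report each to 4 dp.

v = 0.2500, ω = -0.2500

Δθ = 0.922198 − 1.047198 = -0.125000
ω = Δθ/dt = -0.125000/0.5 = -0.2500
R = −Δy/(cos θ' − cos θ) = -1.0000
v = R·ω = -1.0000·-0.2500 = 0.2500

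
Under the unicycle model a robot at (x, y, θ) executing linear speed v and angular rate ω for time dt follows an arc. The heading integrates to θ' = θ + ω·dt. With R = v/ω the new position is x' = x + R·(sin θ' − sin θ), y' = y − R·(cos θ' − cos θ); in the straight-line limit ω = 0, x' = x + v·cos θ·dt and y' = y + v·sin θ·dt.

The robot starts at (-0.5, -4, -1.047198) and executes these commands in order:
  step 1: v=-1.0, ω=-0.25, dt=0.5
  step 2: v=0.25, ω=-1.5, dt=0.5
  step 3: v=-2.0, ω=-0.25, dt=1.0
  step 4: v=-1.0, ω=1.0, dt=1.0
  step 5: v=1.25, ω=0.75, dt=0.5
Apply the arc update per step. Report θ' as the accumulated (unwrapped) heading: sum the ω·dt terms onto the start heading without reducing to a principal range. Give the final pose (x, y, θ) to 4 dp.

(0.6361, -1.4656, -0.7972)

step 1: θ'=-1.1722 (R=4.0000) → pose (-0.7223, -3.5525, -1.1722)
step 2: θ'=-1.9222 (R=-0.1667) → pose (-0.7194, -3.6746, -1.9222)
step 3: θ'=-2.1722 (R=8.0000) → pose (0.1953, -1.9019, -2.1722)
step 4: θ'=-1.1722 (R=-1.0000) → pose (0.2924, -0.9480, -1.1722)
step 5: θ'=-0.7972 (R=1.6667) → pose (0.6361, -1.4656, -0.7972)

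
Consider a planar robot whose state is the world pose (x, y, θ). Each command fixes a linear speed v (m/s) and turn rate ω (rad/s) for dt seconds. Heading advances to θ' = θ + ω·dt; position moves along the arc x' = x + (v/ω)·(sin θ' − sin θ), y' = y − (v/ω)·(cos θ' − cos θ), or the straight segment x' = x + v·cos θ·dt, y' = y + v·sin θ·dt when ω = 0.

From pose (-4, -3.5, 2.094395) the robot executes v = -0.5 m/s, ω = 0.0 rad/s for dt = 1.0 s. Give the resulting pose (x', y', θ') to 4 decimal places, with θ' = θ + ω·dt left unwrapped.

(-3.7500, -3.9330, 2.0944)

θ' = 2.0944 + 0.0·1.0 = 2.0944
ω = 0 → straight: x' = -4 + -0.5·cos(2.0944)·1.0 = -3.7500
y' = -3.5 + -0.5·sin(2.0944)·1.0 = -3.9330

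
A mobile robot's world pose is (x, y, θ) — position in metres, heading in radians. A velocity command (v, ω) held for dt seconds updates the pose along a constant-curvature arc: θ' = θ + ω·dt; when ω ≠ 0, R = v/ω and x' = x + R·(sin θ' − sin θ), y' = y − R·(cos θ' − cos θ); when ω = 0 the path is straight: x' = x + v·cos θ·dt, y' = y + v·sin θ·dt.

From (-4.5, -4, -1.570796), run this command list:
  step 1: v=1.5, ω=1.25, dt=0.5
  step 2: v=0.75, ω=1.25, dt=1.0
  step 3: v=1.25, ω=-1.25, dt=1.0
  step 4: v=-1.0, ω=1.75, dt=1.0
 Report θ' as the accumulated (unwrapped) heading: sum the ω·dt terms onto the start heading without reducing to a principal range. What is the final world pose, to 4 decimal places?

step 1: θ'=-0.9458 (R=1.2000) → pose (-4.2732, -4.7021, -0.9458)
step 2: θ'=0.3042 (R=0.6000) → pose (-3.6069, -4.9235, 0.3042)
step 3: θ'=-0.9458 (R=-1.0000) → pose (-2.4964, -5.2925, -0.9458)
step 4: θ'=0.8042 (R=-0.5714) → pose (-3.3714, -5.2304, 0.8042)

(-3.3714, -5.2304, 0.8042)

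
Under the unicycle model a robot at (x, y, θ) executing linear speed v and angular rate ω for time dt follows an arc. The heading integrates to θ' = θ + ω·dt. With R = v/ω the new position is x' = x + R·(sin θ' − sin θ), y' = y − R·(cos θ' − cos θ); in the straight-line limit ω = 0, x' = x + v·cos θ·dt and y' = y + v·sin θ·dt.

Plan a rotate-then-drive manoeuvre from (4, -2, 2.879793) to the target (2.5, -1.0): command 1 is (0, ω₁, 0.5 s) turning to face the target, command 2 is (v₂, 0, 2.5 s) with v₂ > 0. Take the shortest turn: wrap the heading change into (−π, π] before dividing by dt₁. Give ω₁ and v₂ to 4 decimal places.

ω₁ = -0.6524, v₂ = 0.7211

heading to target = atan2(-1−-2, 2.5−4) = 2.5536
Δθ = wrap(2.5536 − 2.8798) = -0.3262; ω₁ = Δθ/dt₁ = -0.6524
distance = √((2.5−4)² + (-1−-2)²) = 1.8028; v₂ = distance/dt₂ = 0.7211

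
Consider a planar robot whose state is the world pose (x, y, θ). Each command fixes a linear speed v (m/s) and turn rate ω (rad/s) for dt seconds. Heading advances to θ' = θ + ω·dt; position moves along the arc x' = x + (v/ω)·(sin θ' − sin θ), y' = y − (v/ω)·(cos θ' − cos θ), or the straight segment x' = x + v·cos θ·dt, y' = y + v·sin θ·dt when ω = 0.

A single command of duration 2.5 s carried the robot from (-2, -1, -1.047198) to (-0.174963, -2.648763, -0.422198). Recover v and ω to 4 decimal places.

v = 1.0000, ω = 0.2500

Δθ = -0.422198 − -1.047198 = 0.625000
ω = Δθ/dt = 0.625000/2.5 = 0.2500
R = Δx/(sin θ' − sin θ) = 4.0000
v = R·ω = 4.0000·0.2500 = 1.0000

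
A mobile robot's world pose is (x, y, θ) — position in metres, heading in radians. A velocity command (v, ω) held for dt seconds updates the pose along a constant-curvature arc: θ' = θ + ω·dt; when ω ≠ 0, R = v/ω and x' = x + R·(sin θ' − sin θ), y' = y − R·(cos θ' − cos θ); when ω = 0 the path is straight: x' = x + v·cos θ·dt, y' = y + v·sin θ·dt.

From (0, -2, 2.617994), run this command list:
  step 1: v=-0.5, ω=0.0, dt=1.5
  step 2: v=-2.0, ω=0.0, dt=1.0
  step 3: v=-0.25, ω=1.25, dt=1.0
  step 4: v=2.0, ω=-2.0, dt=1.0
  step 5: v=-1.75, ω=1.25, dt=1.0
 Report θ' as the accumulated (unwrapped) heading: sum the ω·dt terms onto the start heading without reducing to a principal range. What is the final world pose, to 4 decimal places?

step 1: θ'=2.6180 (straight) → pose (0.6495, -2.3750, 2.6180)
step 2: θ'=2.6180 (straight) → pose (2.3816, -3.3750, 2.6180)
step 3: θ'=3.8680 (R=-0.2000) → pose (2.6144, -3.3513, 3.8680)
step 4: θ'=1.8680 (R=-1.0000) → pose (0.9941, -2.8966, 1.8680)
step 5: θ'=3.1180 (R=-1.4000) → pose (2.2997, -3.8862, 3.1180)

(2.2997, -3.8862, 3.1180)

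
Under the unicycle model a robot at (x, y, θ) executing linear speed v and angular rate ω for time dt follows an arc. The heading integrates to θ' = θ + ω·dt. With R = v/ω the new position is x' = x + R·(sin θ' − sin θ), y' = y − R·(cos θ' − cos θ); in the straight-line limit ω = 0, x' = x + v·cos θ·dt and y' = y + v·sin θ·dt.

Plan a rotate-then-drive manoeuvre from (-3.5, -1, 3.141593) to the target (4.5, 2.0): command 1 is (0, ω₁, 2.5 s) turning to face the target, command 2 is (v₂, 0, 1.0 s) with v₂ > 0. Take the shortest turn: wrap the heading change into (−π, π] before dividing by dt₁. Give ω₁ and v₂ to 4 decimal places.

ω₁ = -1.1131, v₂ = 8.5440

heading to target = atan2(2−-1, 4.5−-3.5) = 0.3588
Δθ = wrap(0.3588 − 3.1416) = -2.7828; ω₁ = Δθ/dt₁ = -1.1131
distance = √((4.5−-3.5)² + (2−-1)²) = 8.5440; v₂ = distance/dt₂ = 8.5440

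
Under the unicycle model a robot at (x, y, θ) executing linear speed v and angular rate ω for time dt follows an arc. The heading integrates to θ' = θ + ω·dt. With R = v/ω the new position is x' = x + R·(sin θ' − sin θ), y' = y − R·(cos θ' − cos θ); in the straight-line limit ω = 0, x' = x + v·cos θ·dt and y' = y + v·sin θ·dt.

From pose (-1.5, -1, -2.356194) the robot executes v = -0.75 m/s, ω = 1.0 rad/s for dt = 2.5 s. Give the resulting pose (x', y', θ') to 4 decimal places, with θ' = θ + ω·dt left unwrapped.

(-2.1378, 0.2726, 0.1438)

θ' = -2.3562 + 1.0·2.5 = 0.1438
R = v/ω = -0.75/1.0 = -0.7500
x' = -1.5 + -0.7500·(sin 0.1438 − sin -2.3562) = -2.1378
y' = -1 − -0.7500·(cos 0.1438 − cos -2.3562) = 0.2726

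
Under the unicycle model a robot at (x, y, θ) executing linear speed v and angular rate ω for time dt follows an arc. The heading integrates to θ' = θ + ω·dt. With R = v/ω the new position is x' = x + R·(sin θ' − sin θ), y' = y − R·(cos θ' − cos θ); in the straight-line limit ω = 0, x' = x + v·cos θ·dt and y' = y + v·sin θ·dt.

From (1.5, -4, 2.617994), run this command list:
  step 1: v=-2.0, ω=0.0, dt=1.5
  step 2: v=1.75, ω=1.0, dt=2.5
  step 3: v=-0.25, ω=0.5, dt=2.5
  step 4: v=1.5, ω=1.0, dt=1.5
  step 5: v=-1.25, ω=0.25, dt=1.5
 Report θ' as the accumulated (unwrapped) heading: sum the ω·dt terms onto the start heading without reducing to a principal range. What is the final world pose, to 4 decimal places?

(2.8592, -7.7158, 8.2430)

step 1: θ'=2.6180 (straight) → pose (4.0981, -5.5000, 2.6180)
step 2: θ'=5.1180 (R=1.7500) → pose (1.6151, -7.7061, 5.1180)
step 3: θ'=6.3680 (R=-0.5000) → pose (1.1133, -7.4051, 6.3680)
step 4: θ'=7.8680 (R=1.5000) → pose (2.4861, -5.8895, 7.8680)
step 5: θ'=8.2430 (R=-5.0000) → pose (2.8592, -7.7158, 8.2430)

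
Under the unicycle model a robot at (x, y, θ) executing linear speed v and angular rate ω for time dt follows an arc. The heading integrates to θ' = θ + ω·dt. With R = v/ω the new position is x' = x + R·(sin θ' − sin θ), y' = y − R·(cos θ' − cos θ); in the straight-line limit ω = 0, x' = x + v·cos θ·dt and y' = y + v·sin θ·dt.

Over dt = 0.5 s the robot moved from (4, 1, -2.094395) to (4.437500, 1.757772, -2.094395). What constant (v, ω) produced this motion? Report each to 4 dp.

v = -1.7500, ω = 0.0000

Δθ = -2.094395 − -2.094395 = 0.000000
ω = Δθ/dt = 0.000000/0.5 = 0.0000
ω = 0 → v = (Δx·cos θ + Δy·sin θ)/dt = -1.7500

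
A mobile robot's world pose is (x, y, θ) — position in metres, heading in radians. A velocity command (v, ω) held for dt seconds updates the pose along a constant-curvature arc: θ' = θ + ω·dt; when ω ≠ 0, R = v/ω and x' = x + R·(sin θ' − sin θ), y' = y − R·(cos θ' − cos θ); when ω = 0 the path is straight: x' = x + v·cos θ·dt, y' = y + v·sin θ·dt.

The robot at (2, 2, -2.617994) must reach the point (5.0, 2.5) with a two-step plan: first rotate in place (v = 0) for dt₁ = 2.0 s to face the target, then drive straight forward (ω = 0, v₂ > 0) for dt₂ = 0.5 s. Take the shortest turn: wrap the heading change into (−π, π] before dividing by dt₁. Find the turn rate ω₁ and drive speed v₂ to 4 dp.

ω₁ = 1.3916, v₂ = 6.0828

heading to target = atan2(2.5−2, 5−2) = 0.1651
Δθ = wrap(0.1651 − -2.6180) = 2.7831; ω₁ = Δθ/dt₁ = 1.3916
distance = √((5−2)² + (2.5−2)²) = 3.0414; v₂ = distance/dt₂ = 6.0828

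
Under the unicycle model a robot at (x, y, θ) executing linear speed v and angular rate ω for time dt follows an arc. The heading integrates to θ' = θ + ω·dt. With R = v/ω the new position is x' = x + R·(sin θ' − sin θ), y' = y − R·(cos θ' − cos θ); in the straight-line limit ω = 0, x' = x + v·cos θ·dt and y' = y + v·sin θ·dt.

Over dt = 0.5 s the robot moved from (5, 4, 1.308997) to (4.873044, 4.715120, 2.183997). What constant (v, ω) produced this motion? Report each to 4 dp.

v = 1.5000, ω = 1.7500

Δθ = 2.183997 − 1.308997 = 0.875000
ω = Δθ/dt = 0.875000/0.5 = 1.7500
R = −Δy/(cos θ' − cos θ) = 0.8571
v = R·ω = 0.8571·1.7500 = 1.5000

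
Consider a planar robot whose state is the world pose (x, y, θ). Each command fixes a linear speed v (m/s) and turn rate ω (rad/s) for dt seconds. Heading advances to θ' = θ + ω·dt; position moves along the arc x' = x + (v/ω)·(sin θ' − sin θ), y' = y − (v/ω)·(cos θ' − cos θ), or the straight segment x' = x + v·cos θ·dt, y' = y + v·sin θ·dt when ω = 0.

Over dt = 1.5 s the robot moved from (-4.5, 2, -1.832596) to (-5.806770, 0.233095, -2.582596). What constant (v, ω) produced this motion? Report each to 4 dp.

Δθ = -2.582596 − -1.832596 = -0.750000
ω = Δθ/dt = -0.750000/1.5 = -0.5000
R = −Δy/(cos θ' − cos θ) = -3.0000
v = R·ω = -3.0000·-0.5000 = 1.5000

v = 1.5000, ω = -0.5000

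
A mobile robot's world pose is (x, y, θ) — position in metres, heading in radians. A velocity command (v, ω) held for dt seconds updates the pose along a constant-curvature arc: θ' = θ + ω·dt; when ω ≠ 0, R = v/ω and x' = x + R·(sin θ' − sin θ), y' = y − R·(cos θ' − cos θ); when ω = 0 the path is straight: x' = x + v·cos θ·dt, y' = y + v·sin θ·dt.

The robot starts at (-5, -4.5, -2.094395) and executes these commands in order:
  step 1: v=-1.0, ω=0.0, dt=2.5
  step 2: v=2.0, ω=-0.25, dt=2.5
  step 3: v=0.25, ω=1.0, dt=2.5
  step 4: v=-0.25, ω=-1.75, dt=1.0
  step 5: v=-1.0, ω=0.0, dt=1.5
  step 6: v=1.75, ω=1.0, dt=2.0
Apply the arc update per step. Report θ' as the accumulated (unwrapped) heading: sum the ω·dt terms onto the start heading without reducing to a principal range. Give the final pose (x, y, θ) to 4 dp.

(-5.2041, -6.9556, 0.0306)

step 1: θ'=-2.0944 (straight) → pose (-3.7500, -2.3349, -2.0944)
step 2: θ'=-2.7194 (R=-8.0000) → pose (-7.4001, -5.6325, -2.7194)
step 3: θ'=-0.2194 (R=0.2500) → pose (-7.3520, -6.1045, -0.2194)
step 4: θ'=-1.9694 (R=0.1429) → pose (-7.4526, -5.9096, -1.9694)
step 5: θ'=-1.9694 (straight) → pose (-6.8704, -4.5272, -1.9694)
step 6: θ'=0.0306 (R=1.7500) → pose (-5.2041, -6.9556, 0.0306)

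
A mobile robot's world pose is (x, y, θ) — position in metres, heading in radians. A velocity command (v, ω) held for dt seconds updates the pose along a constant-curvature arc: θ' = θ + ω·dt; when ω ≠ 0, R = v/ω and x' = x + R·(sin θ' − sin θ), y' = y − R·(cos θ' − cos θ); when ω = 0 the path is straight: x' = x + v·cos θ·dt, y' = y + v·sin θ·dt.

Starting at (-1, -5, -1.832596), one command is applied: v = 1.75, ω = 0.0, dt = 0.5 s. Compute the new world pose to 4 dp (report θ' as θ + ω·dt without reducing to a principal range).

θ' = -1.8326 + 0.0·0.5 = -1.8326
ω = 0 → straight: x' = -1 + 1.75·cos(-1.8326)·0.5 = -1.2265
y' = -5 + 1.75·sin(-1.8326)·0.5 = -5.8452

(-1.2265, -5.8452, -1.8326)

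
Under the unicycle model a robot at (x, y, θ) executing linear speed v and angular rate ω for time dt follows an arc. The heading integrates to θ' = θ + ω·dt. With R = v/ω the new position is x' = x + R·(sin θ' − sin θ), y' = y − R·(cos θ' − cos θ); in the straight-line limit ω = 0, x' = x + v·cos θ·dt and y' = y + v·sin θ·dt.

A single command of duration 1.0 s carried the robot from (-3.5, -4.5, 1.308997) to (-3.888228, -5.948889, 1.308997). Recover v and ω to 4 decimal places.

Δθ = 1.308997 − 1.308997 = 0.000000
ω = Δθ/dt = 0.000000/1.0 = 0.0000
ω = 0 → v = (Δx·cos θ + Δy·sin θ)/dt = -1.5000

v = -1.5000, ω = 0.0000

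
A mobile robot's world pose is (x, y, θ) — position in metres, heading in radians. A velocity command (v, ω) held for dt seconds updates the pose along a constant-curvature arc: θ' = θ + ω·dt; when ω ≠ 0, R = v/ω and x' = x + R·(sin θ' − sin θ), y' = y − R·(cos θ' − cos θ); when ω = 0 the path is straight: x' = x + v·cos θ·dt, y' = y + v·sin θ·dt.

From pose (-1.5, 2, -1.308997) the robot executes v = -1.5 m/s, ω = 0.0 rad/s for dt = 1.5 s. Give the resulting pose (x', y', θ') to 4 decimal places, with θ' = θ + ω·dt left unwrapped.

(-2.0823, 4.1733, -1.3090)

θ' = -1.3090 + 0.0·1.5 = -1.3090
ω = 0 → straight: x' = -1.5 + -1.5·cos(-1.3090)·1.5 = -2.0823
y' = 2 + -1.5·sin(-1.3090)·1.5 = 4.1733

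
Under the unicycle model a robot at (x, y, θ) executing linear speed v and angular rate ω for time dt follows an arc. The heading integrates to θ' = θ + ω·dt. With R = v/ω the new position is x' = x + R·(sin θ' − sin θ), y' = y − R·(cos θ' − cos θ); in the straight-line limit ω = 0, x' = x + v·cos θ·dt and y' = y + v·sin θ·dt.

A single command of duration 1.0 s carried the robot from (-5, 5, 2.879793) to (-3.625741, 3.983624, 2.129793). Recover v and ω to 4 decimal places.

Δθ = 2.129793 − 2.879793 = -0.750000
ω = Δθ/dt = -0.750000/1.0 = -0.7500
R = Δx/(sin θ' − sin θ) = 2.3333
v = R·ω = 2.3333·-0.7500 = -1.7500

v = -1.7500, ω = -0.7500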